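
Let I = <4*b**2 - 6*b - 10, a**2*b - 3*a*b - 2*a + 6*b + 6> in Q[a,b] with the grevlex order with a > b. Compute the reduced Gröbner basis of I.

f_1 = 4*b**2 - 6*b - 10, LT = b**2.
f_2 = a**2*b - 3*a*b - 2*a + 6*b + 6, LT = a**2*b.

S(f_1,f_2): lcm = a**2*b**2. S = -3/2*a**2*b + 3*a*b**2 - 5/2*a**2 + 2*a*b - 6*b**2 - 6*b.
  leading term a**2*b: subtract (-3/2)·f_2 from -3/2*a**2*b + 3*a*b**2 - 5/2*a**2 + 2*a*b - 6*b**2 - 6*b → 3*a*b**2 - 5/2*a**2 - 5/2*a*b - 6*b**2 - 3*a + 3*b + 9
  leading term a*b**2: subtract (3/4*a)·f_1 from 3*a*b**2 - 5/2*a**2 - 5/2*a*b - 6*b**2 - 3*a + 3*b + 9 → -5/2*a**2 + 2*a*b - 6*b**2 + 9/2*a + 3*b + 9
  leading term a**2: no divisor's leading term divides it; move -5/2*a**2 to the remainder.
  leading term a*b: no divisor's leading term divides it; move 2*a*b to the remainder.
  leading term b**2: subtract (-3/2)·f_1 from -6*b**2 + 9/2*a + 3*b + 9 → 9/2*a - 6*b - 6
  leading term a: no divisor's leading term divides it; move 9/2*a to the remainder.
  leading term b: no divisor's leading term divides it; move -6*b to the remainder.
  leading term 1: no divisor's leading term divides it; move -6 to the remainder.
  remainder -5/2*a**2 + 2*a*b + 9/2*a - 6*b - 6 ≠ 0; add g_3 = -5/2*a**2 + 2*a*b + 9/2*a - 6*b - 6 to the basis.

The other S-polynomials (S(f_1,g_3), S(f_2,g_3)) all reduce to 0 modulo the current basis, so we have a Gröbner basis.
Inter-reduce: drop elements whose leading term is divisible by another's, tail-reduce, and make monic.

G = {a**2 - 4/5*a*b - 9/5*a + 12/5*b + 12/5, b**2 - 3/2*b - 5/2}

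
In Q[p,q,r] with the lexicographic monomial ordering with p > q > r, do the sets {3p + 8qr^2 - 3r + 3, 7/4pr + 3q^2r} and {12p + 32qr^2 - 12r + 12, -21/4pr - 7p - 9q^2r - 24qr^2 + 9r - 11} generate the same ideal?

No, the ideals differ.

Since reduced Gröbner bases are canonical representatives of ideals under a given ordering, it suffices to compute and compare them.
Buchberger on the first generating set:
f_1 = 3p + 8qr^2 - 3r + 3, LT = p.
f_2 = 7/4pr + 3q^2r, LT = pr.

S(f_1,f_2): lcm = pr. S = -12/7q^2r + 8/3qr^3 - r^2 + r.
  leading term q^2r: no divisor's leading term divides it; move -12/7q^2r to the remainder.
  leading term qr^3: no divisor's leading term divides it; move 8/3qr^3 to the remainder.
  leading term r^2: no divisor's leading term divides it; move -r^2 to the remainder.
  leading term r: no divisor's leading term divides it; move r to the remainder.
  remainder -12/7q^2r + 8/3qr^3 - r^2 + r ≠ 0; add g_3 = -12/7q^2r + 8/3qr^3 - r^2 + r to the basis.

The other S-polynomials (S(f_1,g_3), S(f_2,g_3)) all reduce to 0 modulo the current basis, so we have a Gröbner basis.
Inter-reduce: drop elements whose leading term is divisible by another's, tail-reduce, and make monic.
Reduced Gröbner basis: {p + 8/3qr^2 - r + 1, q^2r - 14/9qr^3 + 7/12r^2 - 7/12r}.

Buchberger on the second generating set:
h_1 = 12p + 32qr^2 - 12r + 12, LT = p.
h_2 = -21/4pr - 7p - 9q^2r - 24qr^2 + 9r - 11, LT = pr.

S(h_1,h_2): lcm = pr. S = -4/3p - 12/7q^2r + 8/3qr^3 - 32/7qr^2 - r^2 + 19/7r - 44/21.
  leading term p: subtract (-1/9)·h_1 from -4/3p - 12/7q^2r + 8/3qr^3 - 32/7qr^2 - r^2 + 19/7r - 44/21 → -12/7q^2r + 8/3qr^3 - 64/63qr^2 - r^2 + 29/21r - 16/21
  leading term q^2r: no divisor's leading term divides it; move -12/7q^2r to the remainder.
  leading term qr^3: no divisor's leading term divides it; move 8/3qr^3 to the remainder.
  leading term qr^2: no divisor's leading term divides it; move -64/63qr^2 to the remainder.
  leading term r^2: no divisor's leading term divides it; move -r^2 to the remainder.
  leading term r: no divisor's leading term divides it; move 29/21r to the remainder.
  leading term 1: no divisor's leading term divides it; move -16/21 to the remainder.
  remainder -12/7q^2r + 8/3qr^3 - 64/63qr^2 - r^2 + 29/21r - 16/21 ≠ 0; add k_3 = -12/7q^2r + 8/3qr^3 - 64/63qr^2 - r^2 + 29/21r - 16/21 to the basis.

The other S-polynomials (S(h_1,k_3), S(h_2,k_3)) all reduce to 0 modulo the current basis, so we have a Gröbner basis.
Inter-reduce: drop elements whose leading term is divisible by another's, tail-reduce, and make monic.
Reduced Gröbner basis: {p + 8/3qr^2 - r + 1, q^2r - 14/9qr^3 + 16/27qr^2 + 7/12r^2 - 29/36r + 4/9}.

Since the reduced bases disagree, the two ideals are not the same.
The same test decides containment: I ⊆ J iff every generator of I reduces to 0 modulo a Gröbner basis of J.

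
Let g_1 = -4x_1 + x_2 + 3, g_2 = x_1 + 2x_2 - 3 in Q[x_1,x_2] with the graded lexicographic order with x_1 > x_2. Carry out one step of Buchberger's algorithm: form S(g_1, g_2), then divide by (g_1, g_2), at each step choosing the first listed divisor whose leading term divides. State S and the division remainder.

lcm(LM(g_1), LM(g_2)) = x_1.
S = (lcm/LT(g_1))·g_1 − (lcm/LT(g_2))·g_2 = -\tfrac{9}{4}x_2 + \tfrac{9}{4}.
Reduce S modulo (g_1, g_2) in that order:
  leading term x_2: no divisor's leading term divides it; move -\tfrac{9}{4}x_2 to the remainder.
  leading term 1: no divisor's leading term divides it; move \tfrac{9}{4} to the remainder.
The remainder -\tfrac{9}{4}x_2 + \tfrac{9}{4} is nonzero, so it would be added as the next basis element.

S(g_1, g_2) = -\tfrac{9}{4}x_2 + \tfrac{9}{4}; remainder on division = -\tfrac{9}{4}x_2 + \tfrac{9}{4}.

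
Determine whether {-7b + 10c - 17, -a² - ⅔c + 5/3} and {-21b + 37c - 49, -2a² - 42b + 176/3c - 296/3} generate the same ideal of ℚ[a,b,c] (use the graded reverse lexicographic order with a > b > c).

For a fixed monomial order, each ideal has a unique reduced Gröbner basis; comparing bases decides equality.
Buchberger on the first generating set:
f_1 = -7b + 10c - 17, LT = b.
f_2 = -a² - ⅔c + 5/3, LT = a².

The S-polynomials (S(f_1,f_2)) all reduce to 0 modulo the current basis, so we have a Gröbner basis.
Inter-reduce: drop elements whose leading term is divisible by another's, tail-reduce, and make monic.
Reduced Gröbner basis: {a² + ⅔c - 5/3, b - 10/7c + 17/7}.

Buchberger on the second generating set:
h_1 = -21b + 37c - 49, LT = b.
h_2 = -2a² - 42b + 176/3c - 296/3, LT = a².

The S-polynomials (S(h_1,h_2)) all reduce to 0 modulo the current basis, so we have a Gröbner basis.
Inter-reduce: drop elements whose leading term is divisible by another's, tail-reduce, and make monic.
Reduced Gröbner basis: {a² + 23/3c + ⅓, b - 37/21c + 7/3}.

The bases are distinct; the ideals are different.
The choice of monomial ordering does not affect the verdict — as long as both bases are computed under the same ordering, their equality decides ideal equality.

No, the ideals differ.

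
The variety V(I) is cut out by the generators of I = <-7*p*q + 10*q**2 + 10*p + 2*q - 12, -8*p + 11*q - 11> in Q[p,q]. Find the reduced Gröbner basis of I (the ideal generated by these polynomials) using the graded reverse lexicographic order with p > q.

G = {q**2 + 203/3*q - 206/3, p - 11/8*q + 11/8}

f_1 = -7*p*q + 10*q**2 + 10*p + 2*q - 12, LT = p*q.
f_2 = -8*p + 11*q - 11, LT = p.

S(f_1,f_2): lcm = p*q. S = -3/56*q**2 - 10/7*p - 93/56*q + 12/7.
  leading term q**2: no divisor's leading term divides it; move -3/56*q**2 to the remainder.
  leading term p: subtract (5/28)·f_2 from -10/7*p - 93/56*q + 12/7 → -29/8*q + 103/28
  leading term q: no divisor's leading term divides it; move -29/8*q to the remainder.
  leading term 1: no divisor's leading term divides it; move 103/28 to the remainder.
  remainder -3/56*q**2 - 29/8*q + 103/28 ≠ 0; add g_3 = -3/56*q**2 - 29/8*q + 103/28 to the basis.

The other S-polynomials (S(f_1,g_3), S(f_2,g_3)) all reduce to 0 modulo the current basis, so we have a Gröbner basis.
Inter-reduce: drop elements whose leading term is divisible by another's, tail-reduce, and make monic.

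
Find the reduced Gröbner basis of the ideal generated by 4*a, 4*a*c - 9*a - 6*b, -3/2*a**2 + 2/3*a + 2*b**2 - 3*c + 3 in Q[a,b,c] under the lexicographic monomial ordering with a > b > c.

Buchberger's algorithm terminates because the ascending chain of leading-term ideals stabilizes.

f_1 = 4*a, LT = a.
f_2 = 4*a*c - 9*a - 6*b, LT = a*c.
f_3 = -3/2*a**2 + 2/3*a + 2*b**2 - 3*c + 3, LT = a**2.

S(f_1,f_2): lcm = a*c. S = 9/4*a + 3/2*b.
  leading term a: subtract (9/16)·f_1 from 9/4*a + 3/2*b → 3/2*b
  leading term b: no divisor's leading term divides it; move 3/2*b to the remainder.
  remainder 3/2*b ≠ 0; add g_4 = 3/2*b to the basis.

S(f_1,f_3): lcm = a**2. S = 4/9*a + 4/3*b**2 - 2*c + 2.
  leading term a: subtract (1/9)·f_1 from 4/9*a + 4/3*b**2 - 2*c + 2 → 4/3*b**2 - 2*c + 2
  leading term b**2: subtract (8/9*b)·g_4 from 4/3*b**2 - 2*c + 2 → -2*c + 2
  leading term c: no divisor's leading term divides it; move -2*c to the remainder.
  leading term 1: no divisor's leading term divides it; move 2 to the remainder.
  remainder -2*c + 2 ≠ 0; add g_5 = -2*c + 2 to the basis.

The other S-polynomials (S(f_2,f_3), S(f_1,g_4), S(f_2,g_4), S(f_3,g_4), S(f_1,g_5), S(f_2,g_5), S(f_3,g_5), S(g_4,g_5)) all reduce to 0 modulo the current basis, so we have a Gröbner basis.
Inter-reduce: drop elements whose leading term is divisible by another's, tail-reduce, and make monic.

G = {a, b, c - 1}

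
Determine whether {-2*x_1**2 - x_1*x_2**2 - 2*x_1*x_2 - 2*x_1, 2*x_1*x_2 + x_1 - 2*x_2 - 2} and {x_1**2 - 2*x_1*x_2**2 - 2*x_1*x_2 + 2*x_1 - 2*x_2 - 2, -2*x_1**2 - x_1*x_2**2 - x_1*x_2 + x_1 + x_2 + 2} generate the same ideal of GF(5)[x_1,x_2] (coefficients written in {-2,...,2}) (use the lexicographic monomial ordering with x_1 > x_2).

For a fixed monomial order, each ideal has a unique reduced Gröbner basis; comparing bases decides equality.
Buchberger on the first generating set:
f_1 = -2*x_1**2 - x_1*x_2**2 - 2*x_1*x_2 - 2*x_1, LT = x_1**2.
f_2 = 2*x_1*x_2 + x_1 - 2*x_2 - 2, LT = x_1*x_2.

S(f_1,f_2): lcm = x_1**2*x_2. S = 2*x_1**2 - 2*x_1*x_2**3 + x_1*x_2**2 + 2*x_1*x_2 + x_1.
  reduce S modulo (f_1, f_2):
  remainder -2*x_1 - 2*x_2**3 - x_2**2 - 2*x_2 + 2 ≠ 0; add g_3 = -2*x_1 - 2*x_2**3 - x_2**2 - 2*x_2 + 2 to the basis.

S(f_2,g_3): lcm = x_1*x_2. S = -2*x_1 - x_2**4 + 2*x_2**3 - x_2**2 - 1.
  reduce S modulo (f_1, f_2, g_3):
  remainder -x_2**4 - x_2**3 + 2*x_2 + 2 ≠ 0; add g_4 = -x_2**4 - x_2**3 + 2*x_2 + 2 to the basis.

The other S-polynomials (S(f_1,g_3), S(f_1,g_4), S(f_2,g_4), S(g_3,g_4)) all reduce to 0 modulo the current basis, so we have a Gröbner basis.
Inter-reduce: drop elements whose leading term is divisible by another's, tail-reduce, and make monic.
Reduced Gröbner basis: {x_1 + x_2**3 - 2*x_2**2 + x_2 - 1, x_2**4 + x_2**3 - 2*x_2 - 2}.

Buchberger on the second generating set:
h_1 = x_1**2 - 2*x_1*x_2**2 - 2*x_1*x_2 + 2*x_1 - 2*x_2 - 2, LT = x_1**2.
h_2 = -2*x_1**2 - x_1*x_2**2 - x_1*x_2 + x_1 + x_2 + 2, LT = x_1**2.

S(h_1,h_2): lcm = x_1**2. S = x_2 - 1.
  reduce S modulo (h_1, h_2):
  remainder x_2 - 1 ≠ 0; add k_3 = x_2 - 1 to the basis.

The other S-polynomials (S(h_1,k_3), S(h_2,k_3)) all reduce to 0 modulo the current basis, so we have a Gröbner basis.
Inter-reduce: drop elements whose leading term is divisible by another's, tail-reduce, and make monic.
Reduced Gröbner basis: {x_1**2 - 2*x_1 + 1, x_2 - 1}.

These differ, so the ideals are not equal.

No, the ideals differ.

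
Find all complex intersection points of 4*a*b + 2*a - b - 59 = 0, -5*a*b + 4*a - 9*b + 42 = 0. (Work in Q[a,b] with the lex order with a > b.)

{(-3, -5), (191/26, 64/41)}

Compute a lex Gröbner basis by Buchberger's algorithm.
f_1 = 4*a*b + 2*a - b - 59, LT = a*b.
f_2 = -5*a*b + 4*a - 9*b + 42, LT = a*b.

S(f_1,f_2): lcm = a*b. S = 13/10*a - 41/20*b - 127/20.
  leading term a: no divisor's leading term divides it; move 13/10*a to the remainder.
  leading term b: no divisor's leading term divides it; move -41/20*b to the remainder.
  leading term 1: no divisor's leading term divides it; move -127/20 to the remainder.
  remainder 13/10*a - 41/20*b - 127/20 ≠ 0; add h_3 = 13/10*a - 41/20*b - 127/20 to the basis.

S(f_1,h_3): lcm = a*b. S = 1/2*a + 41/26*b**2 + 241/52*b - 59/4.
  leading term a: subtract (5/13)·h_3 from 1/2*a + 41/26*b**2 + 241/52*b - 59/4 → 41/26*b**2 + 141/26*b - 160/13
  leading term b**2: no divisor's leading term divides it; move 41/26*b**2 to the remainder.
  leading term b: no divisor's leading term divides it; move 141/26*b to the remainder.
  leading term 1: no divisor's leading term divides it; move -160/13 to the remainder.
  remainder 41/26*b**2 + 141/26*b - 160/13 ≠ 0; add h_4 = 41/26*b**2 + 141/26*b - 160/13 to the basis.

The other S-polynomials (S(f_2,h_3), S(f_1,h_4), S(f_2,h_4), S(h_3,h_4)) all reduce to 0 modulo the current basis, so we have a Gröbner basis.
Inter-reduce: drop elements whose leading term is divisible by another's, tail-reduce, and make monic.
Reduced Gröbner basis: {a - 41/26*b - 127/26, b**2 + 141/41*b - 320/41}.

Since the basis is lex-ordered, b**2 + 141/41*b - 320/41 is univariate in b. Its roots are {-5, 64/41}. Back-substituting each root into the other basis elements fixes the other coordinates.
  b = -5: the earlier basis element becomes a + 3 = 0, giving a = -3 — point (-3, -5).
  b = 64/41: the earlier basis element becomes a - 191/26 = 0, giving a = 191/26 — point (191/26, 64/41).
Substituting each solution back into the original system confirms all equations vanish.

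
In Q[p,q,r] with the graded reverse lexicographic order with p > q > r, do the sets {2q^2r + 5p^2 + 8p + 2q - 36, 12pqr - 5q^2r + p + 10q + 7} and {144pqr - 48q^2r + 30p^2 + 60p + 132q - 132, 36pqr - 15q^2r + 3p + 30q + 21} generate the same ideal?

Equality of ideals is decidable: compute both reduced Gröbner bases (unique for the ordering) and check whether they agree.
Buchberger on the first generating set:
f_1 = 2q^2r + 5p^2 + 8p + 2q - 36, LT = q^2r.
f_2 = 12pqr - 5q^2r + p + 10q + 7, LT = pqr.

S(f_1,f_2): lcm = pq^2r. S = 5/12q^3r + 5/2p^3 + 4p^2 + 11/12pq - 5/6q^2 - 18p - 7/12q.
  leading term q^3r: subtract (5/24q)·f_1 from 5/12q^3r + 5/2p^3 + 4p^2 + 11/12pq - 5/6q^2 - 18p - 7/12q → 5/2p^3 - 25/24p^2q + 4p^2 - 3/4pq - 5/4q^2 - 18p + 83/12q
  leading term p^3: no divisor's leading term divides it; move 5/2p^3 to the remainder.
  leading term p^2q: no divisor's leading term divides it; move -25/24p^2q to the remainder.
  leading term p^2: no divisor's leading term divides it; move 4p^2 to the remainder.
  leading term pq: no divisor's leading term divides it; move -3/4pq to the remainder.
  leading term q^2: no divisor's leading term divides it; move -5/4q^2 to the remainder.
  leading term p: no divisor's leading term divides it; move -18p to the remainder.
  leading term q: no divisor's leading term divides it; move 83/12q to the remainder.
  remainder 5/2p^3 - 25/24p^2q + 4p^2 - 3/4pq - 5/4q^2 - 18p + 83/12q ≠ 0; add g_3 = 5/2p^3 - 25/24p^2q + 4p^2 - 3/4pq - 5/4q^2 - 18p + 83/12q to the basis.

The other S-polynomials (S(f_1,g_3), S(f_2,g_3)) all reduce to 0 modulo the current basis, so we have a Gröbner basis.
Inter-reduce: drop elements whose leading term is divisible by another's, tail-reduce, and make monic.
Reduced Gröbner basis: {p^3 - 5/12p^2q + 8/5p^2 - 3/10pq - 1/2q^2 - 36/5p + 83/30q, pqr + 25/24p^2 + 7/4p + 5/4q - 83/12, q^2r + 5/2p^2 + 4p + q - 18}.

Buchberger on the second generating set:
h_1 = 144pqr - 48q^2r + 30p^2 + 60p + 132q - 132, LT = pqr.
h_2 = 36pqr - 15q^2r + 3p + 30q + 21, LT = pqr.

S(h_1,h_2): lcm = pqr. S = 1/12q^2r + 5/24p^2 + 1/3p + 1/12q - 3/2.
  leading term q^2r: no divisor's leading term divides it; move 1/12q^2r to the remainder.
  leading term p^2: no divisor's leading term divides it; move 5/24p^2 to the remainder.
  leading term p: no divisor's leading term divides it; move 1/3p to the remainder.
  leading term q: no divisor's leading term divides it; move 1/12q to the remainder.
  leading term 1: no divisor's leading term divides it; move -3/2 to the remainder.
  remainder 1/12q^2r + 5/24p^2 + 1/3p + 1/12q - 3/2 ≠ 0; add k_3 = 1/12q^2r + 5/24p^2 + 1/3p + 1/12q - 3/2 to the basis.

S(h_1,k_3): lcm = pq^2r. S = -1/3q^3r - 5/2p^3 + 5/24p^2q - 4p^2 - 7/12pq + 11/12q^2 + 18p - 11/12q.
  leading term q^3r: subtract (-4q)·k_3 from -1/3q^3r - 5/2p^3 + 5/24p^2q - 4p^2 - 7/12pq + 11/12q^2 + 18p - 11/12q → -5/2p^3 + 25/24p^2q - 4p^2 + 3/4pq + 5/4q^2 + 18p - 83/12q
  leading term p^3: no divisor's leading term divides it; move -5/2p^3 to the remainder.
  leading term p^2q: no divisor's leading term divides it; move 25/24p^2q to the remainder.
  leading term p^2: no divisor's leading term divides it; move -4p^2 to the remainder.
  leading term pq: no divisor's leading term divides it; move 3/4pq to the remainder.
  leading term q^2: no divisor's leading term divides it; move 5/4q^2 to the remainder.
  leading term p: no divisor's leading term divides it; move 18p to the remainder.
  leading term q: no divisor's leading term divides it; move -83/12q to the remainder.
  remainder -5/2p^3 + 25/24p^2q - 4p^2 + 3/4pq + 5/4q^2 + 18p - 83/12q ≠ 0; add k_4 = -5/2p^3 + 25/24p^2q - 4p^2 + 3/4pq + 5/4q^2 + 18p - 83/12q to the basis.

The other S-polynomials (S(h_2,k_3), S(h_1,k_4), S(h_2,k_4), S(k_3,k_4)) all reduce to 0 modulo the current basis, so we have a Gröbner basis.
Inter-reduce: drop elements whose leading term is divisible by another's, tail-reduce, and make monic.
Reduced Gröbner basis: {p^3 - 5/12p^2q + 8/5p^2 - 3/10pq - 1/2q^2 - 36/5p + 83/30q, pqr + 25/24p^2 + 7/4p + 5/4q - 83/12, q^2r + 5/2p^2 + 4p + q - 18}.

Same reduced basis, so the two generating sets span the same ideal.

Yes, the ideals are equal.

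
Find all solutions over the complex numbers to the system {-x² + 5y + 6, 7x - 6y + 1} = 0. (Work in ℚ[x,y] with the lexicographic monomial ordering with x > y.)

Compute a lex Gröbner basis by Buchberger's algorithm.
f_1 = -x² + 5y + 6, LT = x².
f_2 = 7x - 6y + 1, LT = x.

S(f_1,f_2): lcm = x². S = 6/7xy - 1/7x - 5y - 6.
  reduce S modulo (f_1, f_2):
  remainder 36/49y² - 257/49y - 293/49 ≠ 0; add h_3 = 36/49y² - 257/49y - 293/49 to the basis.

The other S-polynomials (S(f_1,h_3), S(f_2,h_3)) all reduce to 0 modulo the current basis, so we have a Gröbner basis.
Inter-reduce: drop elements whose leading term is divisible by another's, tail-reduce, and make monic.
Reduced Gröbner basis: {x - 6/7y + 1/7, y² - 257/36y - 293/36}.

A lex Gröbner basis eliminates variables successively. Here y² - 257/36y - 293/36 depends only on y, with roots {-1, 293/36}; lifting each root through the earlier basis elements recovers the full solutions.
  y = -1: the earlier basis element becomes x + 1 = 0, giving x = -1 — point (-1, -1).
  y = 293/36: the earlier basis element becomes x - 41/6 = 0, giving x = 41/6 — point (41/6, 293/36).
A lex Gröbner basis triangularizes the system, enabling back-substitution.

{(-1, -1), (41/6, 293/36)}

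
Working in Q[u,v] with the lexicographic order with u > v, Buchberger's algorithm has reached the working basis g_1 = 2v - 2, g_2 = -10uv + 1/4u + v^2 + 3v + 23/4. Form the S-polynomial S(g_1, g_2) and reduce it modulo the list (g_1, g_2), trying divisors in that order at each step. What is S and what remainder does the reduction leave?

lcm(LM(g_1), LM(g_2)) = uv.
S = (lcm/LT(g_1))·g_1 − (lcm/LT(g_2))·g_2 = -39/40u + 1/10v^2 + 3/10v + 23/40.
Reduce S modulo (g_1, g_2) in that order:
  leading term u: no divisor's leading term divides it; move -39/40u to the remainder.
  leading term v^2: subtract (1/20v)·g_1 from 1/10v^2 + 3/10v + 23/40 → 2/5v + 23/40
  leading term v: subtract (1/5)·g_1 from 2/5v + 23/40 → 39/40
  leading term 1: no divisor's leading term divides it; move 39/40 to the remainder.
The remainder -39/40u + 39/40 is nonzero, so it would be added as the next basis element.

S(g_1, g_2) = -39/40u + 1/10v^2 + 3/10v + 23/40; remainder on division = -39/40u + 39/40.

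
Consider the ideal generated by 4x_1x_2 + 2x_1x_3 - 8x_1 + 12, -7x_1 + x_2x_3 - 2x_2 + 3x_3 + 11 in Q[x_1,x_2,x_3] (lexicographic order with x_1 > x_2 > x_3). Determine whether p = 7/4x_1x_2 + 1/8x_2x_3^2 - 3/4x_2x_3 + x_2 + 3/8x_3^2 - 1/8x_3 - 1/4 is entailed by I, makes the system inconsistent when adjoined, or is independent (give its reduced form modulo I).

7/4x_1x_2 + 1/8x_2x_3^2 - 3/4x_2x_3 + x_2 + 3/8x_3^2 - 1/8x_3 - 1/4 lies in I (it reduces to 0).

First compute the reduced Gröbner basis of I by Buchberger's algorithm.
f_1 = 4x_1x_2 + 2x_1x_3 - 8x_1 + 12, LT = x_1x_2.
f_2 = -7x_1 + x_2x_3 - 2x_2 + 3x_3 + 11, LT = x_1.

S(f_1,f_2): lcm = x_1x_2. S = 1/2x_1x_3 - 2x_1 + 1/7x_2^2x_3 - 2/7x_2^2 + 3/7x_2x_3 + 11/7x_2 + 3.
  leading term x_1x_3: subtract (-1/14x_3)·f_2 from 1/2x_1x_3 - 2x_1 + 1/7x_2^2x_3 - 2/7x_2^2 + 3/7x_2x_3 + 11/7x_2 + 3 → -2x_1 + 1/7x_2^2x_3 - 2/7x_2^2 + 1/14x_2x_3^2 + 2/7x_2x_3 + 11/7x_2 + 3/14x_3^2 + 11/14x_3 + 3
  leading term x_1: subtract (2/7)·f_2 from -2x_1 + 1/7x_2^2x_3 - 2/7x_2^2 + 1/14x_2x_3^2 + 2/7x_2x_3 + 11/7x_2 + 3/14x_3^2 + 11/14x_3 + 3 → 1/7x_2^2x_3 - 2/7x_2^2 + 1/14x_2x_3^2 + 15/7x_2 + 3/14x_3^2 - 1/14x_3 - 1/7
  leading term x_2^2x_3: no divisor's leading term divides it; move 1/7x_2^2x_3 to the remainder.
  leading term x_2^2: no divisor's leading term divides it; move -2/7x_2^2 to the remainder.
  leading term x_2x_3^2: no divisor's leading term divides it; move 1/14x_2x_3^2 to the remainder.
  leading term x_2: no divisor's leading term divides it; move 15/7x_2 to the remainder.
  leading term x_3^2: no divisor's leading term divides it; move 3/14x_3^2 to the remainder.
  leading term x_3: no divisor's leading term divides it; move -1/14x_3 to the remainder.
  leading term 1: no divisor's leading term divides it; move -1/7 to the remainder.
  remainder 1/7x_2^2x_3 - 2/7x_2^2 + 1/14x_2x_3^2 + 15/7x_2 + 3/14x_3^2 - 1/14x_3 - 1/7 ≠ 0; add h_3 = 1/7x_2^2x_3 - 2/7x_2^2 + 1/14x_2x_3^2 + 15/7x_2 + 3/14x_3^2 - 1/14x_3 - 1/7 to the basis.

S(f_1,h_3): lcm = x_1x_2^2x_3. S = 2x_1x_2^2 - 2x_1x_2x_3 - 15x_1x_2 - 3/2x_1x_3^2 + 1/2x_1x_3 + x_1 + 3x_2x_3.
  leading term x_1x_2^2: subtract (1/2x_2)·f_1 from 2x_1x_2^2 - 2x_1x_2x_3 - 15x_1x_2 - 3/2x_1x_3^2 + 1/2x_1x_3 + x_1 + 3x_2x_3 → -3x_1x_2x_3 - 11x_1x_2 - 3/2x_1x_3^2 + 1/2x_1x_3 + x_1 + 3x_2x_3 - 6x_2
  leading term x_1x_2x_3: subtract (-3/4x_3)·f_1 from -3x_1x_2x_3 - 11x_1x_2 - 3/2x_1x_3^2 + 1/2x_1x_3 + x_1 + 3x_2x_3 - 6x_2 → -11x_1x_2 - 11/2x_1x_3 + x_1 + 3x_2x_3 - 6x_2 + 9x_3
  leading term x_1x_2: subtract (-11/4)·f_1 from -11x_1x_2 - 11/2x_1x_3 + x_1 + 3x_2x_3 - 6x_2 + 9x_3 → -21x_1 + 3x_2x_3 - 6x_2 + 9x_3 + 33
  leading term x_1: subtract (3)·f_2 from -21x_1 + 3x_2x_3 - 6x_2 + 9x_3 + 33 → 0
  remainder 0.

S(f_2,h_3): leading monomials are coprime, so the S-polynomial reduces to 0 (Buchberger's first criterion).
Every S-polynomial of the final basis reduces to 0, so we have a Gröbner basis.
Inter-reduce: drop elements whose leading term is divisible by another's, tail-reduce, and make monic.
Reduced Gröbner basis: {x_1 - 1/7x_2x_3 + 2/7x_2 - 3/7x_3 - 11/7, x_2^2x_3 - 2x_2^2 + 1/2x_2x_3^2 + 15x_2 + 3/2x_3^2 - 1/2x_3 - 1}.
Label its elements g_1 = x_1 - 1/7x_2x_3 + 2/7x_2 - 3/7x_3 - 11/7, g_2 = x_2^2x_3 - 2x_2^2 + 1/2x_2x_3^2 + 15x_2 + 3/2x_3^2 - 1/2x_3 - 1.

Reduce p = 7/4x_1x_2 + 1/8x_2x_3^2 - 3/4x_2x_3 + x_2 + 3/8x_3^2 - 1/8x_3 - 1/4 modulo G:
  leading term x_1x_2: subtract (7/4x_2)·g_1 from 7/4x_1x_2 + 1/8x_2x_3^2 - 3/4x_2x_3 + x_2 + 3/8x_3^2 - 1/8x_3 - 1/4 → 1/4x_2^2x_3 - 1/2x_2^2 + 1/8x_2x_3^2 + 15/4x_2 + 3/8x_3^2 - 1/8x_3 - 1/4
  leading term x_2^2x_3: subtract (1/4)·g_2 from 1/4x_2^2x_3 - 1/2x_2^2 + 1/8x_2x_3^2 + 15/4x_2 + 3/8x_3^2 - 1/8x_3 - 1/4 → 0
  normal form = 0.
Since the normal form is 0, p ∈ I.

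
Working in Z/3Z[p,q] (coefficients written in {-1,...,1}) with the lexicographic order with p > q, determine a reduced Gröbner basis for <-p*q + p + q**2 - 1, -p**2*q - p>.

G = {p**2 + p + q**3 + q**2 - q - 1, p*q - p - q**2 + 1, q**4 + q**3 - q - 1}

f_1 = -p*q + p + q**2 - 1, LT = p*q.
f_2 = -p**2*q - p, LT = p**2*q.

S(f_1,f_2): lcm = p**2*q. S = -p**2 - p*q**2.
  leading term p**2: no divisor's leading term divides it; move -p**2 to the remainder.
  leading term p*q**2: subtract (q)·f_1 from -p*q**2 → -p*q - q**3 + q
  leading term p*q: subtract (1)·f_1 from -p*q - q**3 + q → -p - q**3 - q**2 + q + 1
  leading term p: no divisor's leading term divides it; move -p to the remainder.
  leading term q**3: no divisor's leading term divides it; move -q**3 to the remainder.
  leading term q**2: no divisor's leading term divides it; move -q**2 to the remainder.
  leading term q: no divisor's leading term divides it; move q to the remainder.
  leading term 1: no divisor's leading term divides it; move 1 to the remainder.
  remainder -p**2 - p - q**3 - q**2 + q + 1 ≠ 0; add g_3 = -p**2 - p - q**3 - q**2 + q + 1 to the basis.

S(f_1,g_3): lcm = p**2*q. S = -p**2 - p*q**2 - p*q + p - q**4 - q**3 + q**2 + q.
  leading term p**2: subtract (1)·g_3 from -p**2 - p*q**2 - p*q + p - q**4 - q**3 + q**2 + q → -p*q**2 - p*q - p - q**4 - q**2 - 1
  leading term p*q**2: subtract (q)·f_1 from -p*q**2 - p*q - p - q**4 - q**2 - 1 → p*q - p - q**4 - q**3 - q**2 + q - 1
  leading term p*q: subtract (-1)·f_1 from p*q - p - q**4 - q**3 - q**2 + q - 1 → -q**4 - q**3 + q + 1
  leading term q**4: no divisor's leading term divides it; move -q**4 to the remainder.
  leading term q**3: no divisor's leading term divides it; move -q**3 to the remainder.
  leading term q: no divisor's leading term divides it; move q to the remainder.
  leading term 1: no divisor's leading term divides it; move 1 to the remainder.
  remainder -q**4 - q**3 + q + 1 ≠ 0; add g_4 = -q**4 - q**3 + q + 1 to the basis.

S(f_2,g_3): lcm = p**2*q. S = -p*q + p - q**4 - q**3 + q**2 + q.
  leading term p*q: subtract (1)·f_1 from -p*q + p - q**4 - q**3 + q**2 + q → -q**4 - q**3 + q + 1
  leading term q**4: subtract (1)·g_4 from -q**4 - q**3 + q + 1 → 0
  remainder 0.

S(f_1,g_4): lcm = p*q**4. S = p*q**3 + p*q + p - q**5 + q**3.
  leading term p*q**3: subtract (-q**2)·f_1 from p*q**3 + p*q + p - q**5 + q**3 → p*q**2 + p*q + p - q**5 + q**4 + q**3 - q**2
  leading term p*q**2: subtract (-q)·f_1 from p*q**2 + p*q + p - q**5 + q**4 + q**3 - q**2 → -p*q + p - q**5 + q**4 - q**3 - q**2 - q
  leading term p*q: subtract (1)·f_1 from -p*q + p - q**5 + q**4 - q**3 - q**2 - q → -q**5 + q**4 - q**3 + q**2 - q + 1
  leading term q**5: subtract (q)·g_4 from -q**5 + q**4 - q**3 + q**2 - q + 1 → -q**4 - q**3 + q + 1
  leading term q**4: subtract (1)·g_4 from -q**4 - q**3 + q + 1 → 0
  remainder 0.

S(f_2,g_4): lcm = p**2*q**4. S = -p**2*q**3 + p**2*q + p**2 + p*q**3.
  leading term p**2*q**3: subtract (p*q**2)·f_1 from -p**2*q**3 + p**2*q + p**2 + p*q**3 → -p**2*q**2 + p**2*q + p**2 - p*q**4 + p*q**3 + p*q**2
  leading term p**2*q**2: subtract (p*q)·f_1 from -p**2*q**2 + p**2*q + p**2 - p*q**4 + p*q**3 + p*q**2 → p**2 - p*q**4 + p*q**2 + p*q
  leading term p**2: subtract (-1)·g_3 from p**2 - p*q**4 + p*q**2 + p*q → -p*q**4 + p*q**2 + p*q - p - q**3 - q**2 + q + 1
  leading term p*q**4: subtract (q**3)·f_1 from -p*q**4 + p*q**2 + p*q - p - q**3 - q**2 + q + 1 → -p*q**3 + p*q**2 + p*q - p - q**5 - q**2 + q + 1
  leading term p*q**3: subtract (q**2)·f_1 from -p*q**3 + p*q**2 + p*q - p - q**5 - q**2 + q + 1 → p*q - p - q**5 - q**4 + q + 1
  leading term p*q: subtract (-1)·f_1 from p*q - p - q**5 - q**4 + q + 1 → -q**5 - q**4 + q**2 + q
  leading term q**5: subtract (q)·g_4 from -q**5 - q**4 + q**2 + q → 0
  remainder 0.

S(g_3,g_4): leading monomials are coprime, so the S-polynomial reduces to 0 (Buchberger's first criterion).
Every S-polynomial of the final basis reduces to 0, so we have a Gröbner basis.
Inter-reduce: drop elements whose leading term is divisible by another's, tail-reduce, and make monic.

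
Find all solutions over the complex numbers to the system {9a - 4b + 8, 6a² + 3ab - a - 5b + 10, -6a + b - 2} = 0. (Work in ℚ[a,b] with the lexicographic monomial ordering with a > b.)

Compute a lex Gröbner basis by Buchberger's algorithm.
f_1 = 9a - 4b + 8, LT = a.
f_2 = 6a² + 3ab - a - 5b + 10, LT = a².
f_3 = -6a + b - 2, LT = a.

S(f_1,f_2): lcm = a². S = -17/18ab + 19/18a + ⅚b - 5/3.
  leading term ab: subtract (-17/162b)·f_1 from -17/18ab + 19/18a + ⅚b - 5/3 → 19/18a - 34/81b² + 271/162b - 5/3
  leading term a: subtract (19/162)·f_1 from 19/18a - 34/81b² + 271/162b - 5/3 → -34/81b² + 347/162b - 211/81
  leading term b²: no divisor's leading term divides it; move -34/81b² to the remainder.
  leading term b: no divisor's leading term divides it; move 347/162b to the remainder.
  leading term 1: no divisor's leading term divides it; move -211/81 to the remainder.
  remainder -34/81b² + 347/162b - 211/81 ≠ 0; add h_4 = -34/81b² + 347/162b - 211/81 to the basis.

S(f_1,f_3): lcm = a. S = -5/18b + 5/9.
  leading term b: no divisor's leading term divides it; move -5/18b to the remainder.
  leading term 1: no divisor's leading term divides it; move 5/9 to the remainder.
  remainder -5/18b + 5/9 ≠ 0; add h_5 = -5/18b + 5/9 to the basis.

The other S-polynomials (S(f_2,f_3), S(f_1,h_4), S(f_2,h_4), S(f_3,h_4), S(f_1,h_5), S(f_2,h_5), S(f_3,h_5), S(h_4,h_5)) all reduce to 0 modulo the current basis, so we have a Gröbner basis.
Inter-reduce: drop elements whose leading term is divisible by another's, tail-reduce, and make monic.
Reduced Gröbner basis: {a, b - 2}.

Elimination: the polynomial b - 2 lies in the elimination ideal for b, so b ∈ {2}. For each such b, the remaining basis elements (now univariate) give the rest of the solution.
  b = 2: the earlier basis element becomes a = 0, giving a = 0 — point (0, 2).
Substituting each solution back into the original system confirms all equations vanish.

{(0, 2)}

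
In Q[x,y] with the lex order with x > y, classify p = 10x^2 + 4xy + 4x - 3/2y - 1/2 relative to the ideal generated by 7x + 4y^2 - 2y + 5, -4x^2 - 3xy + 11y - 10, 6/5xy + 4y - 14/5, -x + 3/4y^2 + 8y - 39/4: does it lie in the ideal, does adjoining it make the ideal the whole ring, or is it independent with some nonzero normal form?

10x^2 + 4xy + 4x - 3/2y - 1/2 lies in I (it reduces to 0).

First compute the reduced Gröbner basis of I by Buchberger's algorithm.
f_1 = 7x + 4y^2 - 2y + 5, LT = x.
f_2 = -4x^2 - 3xy + 11y - 10, LT = x^2.
f_3 = 6/5xy + 4y - 14/5, LT = xy.
f_4 = -x + 3/4y^2 + 8y - 39/4, LT = x.

S(f_1,f_2): lcm = x^2. S = 4/7xy^2 - 29/28xy + 5/7x + 11/4y - 5/2.
  leading term xy^2: subtract (4/49y^2)·f_1 from 4/7xy^2 - 29/28xy + 5/7x + 11/4y - 5/2 → -29/28xy + 5/7x - 16/49y^4 + 8/49y^3 - 20/49y^2 + 11/4y - 5/2
  leading term xy: subtract (-29/196y)·f_1 from -29/28xy + 5/7x - 16/49y^4 + 8/49y^3 - 20/49y^2 + 11/4y - 5/2 → 5/7x - 16/49y^4 + 37/49y^3 - 69/98y^2 + 171/49y - 5/2
  leading term x: subtract (5/49)·f_1 from 5/7x - 16/49y^4 + 37/49y^3 - 69/98y^2 + 171/49y - 5/2 → -16/49y^4 + 37/49y^3 - 109/98y^2 + 181/49y - 295/98
  leading term y^4: no divisor's leading term divides it; move -16/49y^4 to the remainder.
  leading term y^3: no divisor's leading term divides it; move 37/49y^3 to the remainder.
  leading term y^2: no divisor's leading term divides it; move -109/98y^2 to the remainder.
  leading term y: no divisor's leading term divides it; move 181/49y to the remainder.
  leading term 1: no divisor's leading term divides it; move -295/98 to the remainder.
  remainder -16/49y^4 + 37/49y^3 - 109/98y^2 + 181/49y - 295/98 ≠ 0; add h_5 = -16/49y^4 + 37/49y^3 - 109/98y^2 + 181/49y - 295/98 to the basis.

S(f_1,f_3): lcm = xy. S = 4/7y^3 - 2/7y^2 - 55/21y + 7/3.
  leading term y^3: no divisor's leading term divides it; move 4/7y^3 to the remainder.
  leading term y^2: no divisor's leading term divides it; move -2/7y^2 to the remainder.
  leading term y: no divisor's leading term divides it; move -55/21y to the remainder.
  leading term 1: no divisor's leading term divides it; move 7/3 to the remainder.
  remainder 4/7y^3 - 2/7y^2 - 55/21y + 7/3 ≠ 0; add h_6 = 4/7y^3 - 2/7y^2 - 55/21y + 7/3 to the basis.

S(f_1,f_4): lcm = x. S = 37/28y^2 + 54/7y - 253/28.
  leading term y^2: no divisor's leading term divides it; move 37/28y^2 to the remainder.
  leading term y: no divisor's leading term divides it; move 54/7y to the remainder.
  leading term 1: no divisor's leading term divides it; move -253/28 to the remainder.
  remainder 37/28y^2 + 54/7y - 253/28 ≠ 0; add h_7 = 37/28y^2 + 54/7y - 253/28 to the basis.

S(f_2,f_3): lcm = x^2y. S = 3/4xy^2 - 10/3xy + 7/3x - 11/4y^2 + 5/2y.
  leading term xy^2: subtract (3/28y^2)·f_1 from 3/4xy^2 - 10/3xy + 7/3x - 11/4y^2 + 5/2y → -10/3xy + 7/3x - 3/7y^4 + 3/14y^3 - 23/7y^2 + 5/2y
  leading term xy: subtract (-10/21y)·f_1 from -10/3xy + 7/3x - 3/7y^4 + 3/14y^3 - 23/7y^2 + 5/2y → 7/3x - 3/7y^4 + 89/42y^3 - 89/21y^2 + 205/42y
  leading term x: subtract (1/3)·f_1 from 7/3x - 3/7y^4 + 89/42y^3 - 89/21y^2 + 205/42y → -3/7y^4 + 89/42y^3 - 39/7y^2 + 233/42y - 5/3
  leading term y^4: subtract (21/16)·h_5 from -3/7y^4 + 89/42y^3 - 39/7y^2 + 233/42y - 5/3 → 379/336y^3 - 921/224y^2 + 235/336y + 1535/672
  leading term y^3: subtract (379/192)·h_6 from 379/336y^3 - 921/224y^2 + 235/336y + 1535/672 → -149/42y^2 + 23665/4032y - 9361/4032
  leading term y^2: subtract (-298/111)·h_7 from -149/42y^2 + 23665/4032y - 9361/4032 → 566467/21312y - 566467/21312
  leading term y: no divisor's leading term divides it; move 566467/21312y to the remainder.
  leading term 1: no divisor's leading term divides it; move -566467/21312 to the remainder.
  remainder 566467/21312y - 566467/21312 ≠ 0; add h_8 = 566467/21312y - 566467/21312 to the basis.

The other S-polynomials (S(f_2,f_4), S(f_3,f_4), S(f_1,h_5), S(f_2,h_5), S(f_3,h_5), S(f_4,h_5), S(f_1,h_6), S(f_2,h_6), S(f_3,h_6), S(f_4,h_6), S(h_5,h_6), S(f_1,h_7), S(f_2,h_7), S(f_3,h_7), S(f_4,h_7), S(h_5,h_7), S(h_6,h_7), S(f_1,h_8), S(f_2,h_8), S(f_3,h_8), S(f_4,h_8), S(h_5,h_8), S(h_6,h_8), S(h_7,h_8)) all reduce to 0 modulo the current basis, so we have a Gröbner basis.
Inter-reduce: drop elements whose leading term is divisible by another's, tail-reduce, and make monic.
Reduced Gröbner basis: {x + 1, y - 1}.
Label its elements g_1 = x + 1, g_2 = y - 1.

Reduce p = 10x^2 + 4xy + 4x - 3/2y - 1/2 modulo G:
  leading term x^2: subtract (10x)·g_1 from 10x^2 + 4xy + 4x - 3/2y - 1/2 → 4xy - 6x - 3/2y - 1/2
  leading term xy: subtract (4y)·g_1 from 4xy - 6x - 3/2y - 1/2 → -6x - 11/2y - 1/2
  leading term x: subtract (-6)·g_1 from -6x - 11/2y - 1/2 → -11/2y + 11/2
  leading term y: subtract (-11/2)·g_2 from -11/2y + 11/2 → 0
  normal form = 0.
Since the normal form is 0, p ∈ I.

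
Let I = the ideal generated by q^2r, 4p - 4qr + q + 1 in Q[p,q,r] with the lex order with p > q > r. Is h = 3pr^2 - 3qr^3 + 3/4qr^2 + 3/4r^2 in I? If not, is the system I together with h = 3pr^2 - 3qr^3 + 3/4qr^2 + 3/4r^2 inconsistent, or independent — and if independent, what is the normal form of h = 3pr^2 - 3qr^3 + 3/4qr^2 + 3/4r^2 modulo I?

First compute the reduced Gröbner basis of I by Buchberger's algorithm.
f_1 = q^2r, LT = q^2r.
f_2 = 4p - 4qr + q + 1, LT = p.

The S-polynomials (S(f_1,f_2)) all reduce to 0 modulo the current basis, so we have a Gröbner basis.
Inter-reduce: drop elements whose leading term is divisible by another's, tail-reduce, and make monic.
Reduced Gröbner basis: {p - qr + 1/4q + 1/4, q^2r}.
Label its elements g_1 = p - qr + 1/4q + 1/4, g_2 = q^2r.

Reduce h = 3pr^2 - 3qr^3 + 3/4qr^2 + 3/4r^2 modulo G:
  leading term pr^2: subtract (3r^2)·g_1 from 3pr^2 - 3qr^3 + 3/4qr^2 + 3/4r^2 → 0
  normal form = 0.
Since the normal form is 0, h ∈ I.

3pr^2 - 3qr^3 + 3/4qr^2 + 3/4r^2 lies in I (it reduces to 0).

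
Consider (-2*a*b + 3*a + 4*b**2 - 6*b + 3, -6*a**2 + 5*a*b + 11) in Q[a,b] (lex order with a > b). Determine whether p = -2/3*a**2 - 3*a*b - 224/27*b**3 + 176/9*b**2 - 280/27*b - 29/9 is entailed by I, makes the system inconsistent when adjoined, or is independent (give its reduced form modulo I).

-2/3*a**2 - 3*a*b - 224/27*b**3 + 176/9*b**2 - 280/27*b - 29/9 lies in I (it reduces to 0).

First compute the reduced Gröbner basis of I by Buchberger's algorithm.
f_1 = -2*a*b + 3*a + 4*b**2 - 6*b + 3, LT = a*b.
f_2 = -6*a**2 + 5*a*b + 11, LT = a**2.

S(f_1,f_2): lcm = a**2*b. S = -3/2*a**2 - 7/6*a*b**2 + 3*a*b - 3/2*a + 11/6*b.
  reduce S modulo (f_1, f_2):
  remainder -3/2*a - 7/3*b**3 + 7/2*b**2 + 1/12*b - 11/4 ≠ 0; add h_3 = -3/2*a - 7/3*b**3 + 7/2*b**2 + 1/12*b - 11/4 to the basis.

S(f_1,h_3): lcm = a*b. S = -3/2*a - 14/9*b**4 + 7/3*b**3 - 35/18*b**2 + 7/6*b - 3/2.
  reduce S modulo (f_1, f_2, h_3):
  remainder -14/9*b**4 + 14/3*b**3 - 49/9*b**2 + 13/12*b + 5/4 ≠ 0; add h_4 = -14/9*b**4 + 14/3*b**3 - 49/9*b**2 + 13/12*b + 5/4 to the basis.

The other S-polynomials (S(f_2,h_3), S(f_1,h_4), S(f_2,h_4), S(h_3,h_4)) all reduce to 0 modulo the current basis, so we have a Gröbner basis.
Inter-reduce: drop elements whose leading term is divisible by another's, tail-reduce, and make monic.
Reduced Gröbner basis: {a + 14/9*b**3 - 7/3*b**2 - 1/18*b + 11/6, b**4 - 3*b**3 + 7/2*b**2 - 39/56*b - 45/56}.
Label its elements g_1 = a + 14/9*b**3 - 7/3*b**2 - 1/18*b + 11/6, g_2 = b**4 - 3*b**3 + 7/2*b**2 - 39/56*b - 45/56.

Reduce p = -2/3*a**2 - 3*a*b - 224/27*b**3 + 176/9*b**2 - 280/27*b - 29/9 modulo G:
  leading term a**2: subtract (-2/3*a)·g_1 from -2/3*a**2 - 3*a*b - 224/27*b**3 + 176/9*b**2 - 280/27*b - 29/9 → 28/27*a*b**3 - 14/9*a*b**2 - 82/27*a*b + 11/9*a - 224/27*b**3 + 176/9*b**2 - 280/27*b - 29/9
  leading term a*b**3: subtract (28/27*b**3)·g_1 from 28/27*a*b**3 - 14/9*a*b**2 - 82/27*a*b + 11/9*a - 224/27*b**3 + 176/9*b**2 - 280/27*b - 29/9 → -14/9*a*b**2 - 82/27*a*b + 11/9*a - 392/243*b**6 + 196/81*b**5 + 14/243*b**4 - 826/81*b**3 + 176/9*b**2 - 280/27*b - 29/9
  leading term a*b**2: subtract (-14/9*b**2)·g_1 from -14/9*a*b**2 - 82/27*a*b + 11/9*a - 392/243*b**6 + 196/81*b**5 + 14/243*b**4 - 826/81*b**3 + 176/9*b**2 - 280/27*b - 29/9 → -82/27*a*b + 11/9*a - 392/243*b**6 + 392/81*b**5 - 868/243*b**4 - 833/81*b**3 + 605/27*b**2 - 280/27*b - 29/9
  leading term a*b: subtract (-82/27*b)·g_1 from -82/27*a*b + 11/9*a - 392/243*b**6 + 392/81*b**5 - 868/243*b**4 - 833/81*b**3 + 605/27*b**2 - 280/27*b - 29/9 → 11/9*a - 392/243*b**6 + 392/81*b**5 + 280/243*b**4 - 469/27*b**3 + 5404/243*b**2 - 389/81*b - 29/9
  leading term a: subtract (11/9)·g_1 from 11/9*a - 392/243*b**6 + 392/81*b**5 + 280/243*b**4 - 469/27*b**3 + 5404/243*b**2 - 389/81*b - 29/9 → -392/243*b**6 + 392/81*b**5 + 280/243*b**4 - 1561/81*b**3 + 6097/243*b**2 - 767/162*b - 295/54
  leading term b**6: subtract (-392/243*b**2)·g_2 from -392/243*b**6 + 392/81*b**5 + 280/243*b**4 - 1561/81*b**3 + 6097/243*b**2 - 767/162*b - 295/54 → 1652/243*b**4 - 1652/81*b**3 + 5782/243*b**2 - 767/162*b - 295/54
  leading term b**4: subtract (1652/243)·g_2 from 1652/243*b**4 - 1652/81*b**3 + 5782/243*b**2 - 767/162*b - 295/54 → 0
  normal form = 0.
Since the normal form is 0, p ∈ I.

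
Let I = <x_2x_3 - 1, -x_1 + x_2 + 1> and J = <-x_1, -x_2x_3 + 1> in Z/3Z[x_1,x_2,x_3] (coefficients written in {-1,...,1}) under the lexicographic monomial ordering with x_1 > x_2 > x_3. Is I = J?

Since reduced Gröbner bases are canonical representatives of ideals under a given ordering, it suffices to compute and compare them.
Buchberger on the first generating set:
f_1 = x_2x_3 - 1, LT = x_2x_3.
f_2 = -x_1 + x_2 + 1, LT = x_1.

The S-polynomials (S(f_1,f_2)) all reduce to 0 modulo the current basis, so we have a Gröbner basis.
Inter-reduce: drop elements whose leading term is divisible by another's, tail-reduce, and make monic.
Reduced Gröbner basis: {x_1 - x_2 - 1, x_2x_3 - 1}.

Buchberger on the second generating set:
h_1 = -x_1, LT = x_1.
h_2 = -x_2x_3 + 1, LT = x_2x_3.

The S-polynomials (S(h_1,h_2)) all reduce to 0 modulo the current basis, so we have a Gröbner basis.
Inter-reduce: drop elements whose leading term is divisible by another's, tail-reduce, and make monic.
Reduced Gröbner basis: {x_1, x_2x_3 - 1}.

The bases are distinct; the ideals are different.

No, the ideals differ.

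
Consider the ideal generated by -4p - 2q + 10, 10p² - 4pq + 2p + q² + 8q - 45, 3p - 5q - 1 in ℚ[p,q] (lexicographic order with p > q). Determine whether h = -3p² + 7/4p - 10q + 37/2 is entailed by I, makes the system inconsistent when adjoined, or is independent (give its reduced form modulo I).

-3p² + 7/4p - 10q + 37/2 lies in I (it reduces to 0).

First compute the reduced Gröbner basis of I by Buchberger's algorithm.
f_1 = -4p - 2q + 10, LT = p.
f_2 = 10p² - 4pq + 2p + q² + 8q - 45, LT = p².
f_3 = 3p - 5q - 1, LT = p.

S(f_1,f_2): lcm = p². S = 9/10pq - 27/10p - 1/10q² - ⅘q + 9/2.
  reduce S modulo (f_1, f_2, f_3):
  remainder -11/20q² + 14/5q - 9/4 ≠ 0; add k_4 = -11/20q² + 14/5q - 9/4 to the basis.

S(f_1,f_3): lcm = p. S = 13/6q - 13/6.
  reduce S modulo (f_1, f_2, f_3, k_4):
  remainder 13/6q - 13/6 ≠ 0; add k_5 = 13/6q - 13/6 to the basis.

The other S-polynomials (S(f_2,f_3), S(f_1,k_4), S(f_2,k_4), S(f_3,k_4), S(f_1,k_5), S(f_2,k_5), S(f_3,k_5), S(k_4,k_5)) all reduce to 0 modulo the current basis, so we have a Gröbner basis.
Inter-reduce: drop elements whose leading term is divisible by another's, tail-reduce, and make monic.
Reduced Gröbner basis: {p - 2, q - 1}.
Label its elements g_1 = p - 2, g_2 = q - 1.

Reduce h = -3p² + 7/4p - 10q + 37/2 modulo G:
  leading term p²: subtract (-3p)·g_1 from -3p² + 7/4p - 10q + 37/2 → -17/4p - 10q + 37/2
  leading term p: subtract (-17/4)·g_1 from -17/4p - 10q + 37/2 → -10q + 10
  leading term q: subtract (-10)·g_2 from -10q + 10 → 0
  normal form = 0.
Since the normal form is 0, h ∈ I.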